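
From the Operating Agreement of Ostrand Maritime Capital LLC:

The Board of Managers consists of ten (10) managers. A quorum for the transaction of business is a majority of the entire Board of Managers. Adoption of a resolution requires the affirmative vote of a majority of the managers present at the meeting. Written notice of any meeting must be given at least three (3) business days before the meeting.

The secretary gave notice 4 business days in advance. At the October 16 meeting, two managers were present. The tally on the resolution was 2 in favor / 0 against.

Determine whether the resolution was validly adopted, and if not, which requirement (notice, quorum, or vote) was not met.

Invalid — quorum requirement not satisfied.

Notice: 4 business days given; 3 required (4 ≥ 3). Satisfied.
Quorum: 2 present; quorum is 6. Not satisfied.
Vote: the resolution requires a majority of the managers present (2). A majority of 2 is 2, so 2 affirmative votes are needed; 2 voted in favor. Satisfied. (Moot — without a quorum no business can be validly transacted.)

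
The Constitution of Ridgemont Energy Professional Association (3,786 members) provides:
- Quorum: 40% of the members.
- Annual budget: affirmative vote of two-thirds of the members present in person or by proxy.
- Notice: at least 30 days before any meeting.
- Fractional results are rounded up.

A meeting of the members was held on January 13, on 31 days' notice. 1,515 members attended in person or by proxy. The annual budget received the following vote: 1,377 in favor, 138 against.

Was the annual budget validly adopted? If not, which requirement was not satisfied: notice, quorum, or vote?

Notice: 31 days given; 30 required. Satisfied.
Quorum: 40% of 3,786 = 1,514.40, rounded up to 1,515; 1,515 present. Satisfied.
Vote: requires two-thirds of those present (1,515); 2/3 of 1515 = 1010, so 1,010 needed; 1,377 in favor. Satisfied.

Valid — all requirements satisfied.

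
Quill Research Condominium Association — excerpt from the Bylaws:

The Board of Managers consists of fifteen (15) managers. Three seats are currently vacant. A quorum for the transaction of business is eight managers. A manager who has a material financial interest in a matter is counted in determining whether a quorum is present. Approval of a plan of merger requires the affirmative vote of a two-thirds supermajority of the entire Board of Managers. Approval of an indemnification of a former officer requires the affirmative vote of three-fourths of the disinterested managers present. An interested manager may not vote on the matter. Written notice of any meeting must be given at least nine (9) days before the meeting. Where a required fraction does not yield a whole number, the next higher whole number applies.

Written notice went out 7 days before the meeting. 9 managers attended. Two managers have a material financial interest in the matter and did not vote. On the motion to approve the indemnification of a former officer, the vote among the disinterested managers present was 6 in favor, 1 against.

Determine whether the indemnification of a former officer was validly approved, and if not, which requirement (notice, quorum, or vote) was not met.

Notice: 7 days given; 9 required (7 < 9). Not satisfied.
Quorum: 9 present (interested managers count toward quorum); quorum is 8. Satisfied.
Vote: the indemnification of a former officer requires three-fourths of the disinterested managers present (9 − 2 = 7). 3/4 of 7 = 5.25, rounded up to 6, so 6 affirmative votes are needed; 6 voted in favor. Satisfied.

Invalid — notice requirement not satisfied.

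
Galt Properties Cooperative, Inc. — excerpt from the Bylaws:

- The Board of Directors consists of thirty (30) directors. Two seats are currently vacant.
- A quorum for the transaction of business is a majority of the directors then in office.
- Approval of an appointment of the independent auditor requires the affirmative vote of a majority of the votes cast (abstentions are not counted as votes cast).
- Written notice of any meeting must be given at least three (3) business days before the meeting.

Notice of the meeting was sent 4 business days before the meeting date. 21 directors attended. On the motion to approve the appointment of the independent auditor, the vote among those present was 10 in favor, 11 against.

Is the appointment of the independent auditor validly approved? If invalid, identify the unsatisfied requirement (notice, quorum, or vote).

Notice: 4 business days given; 3 required (4 ≥ 3). Satisfied.
Quorum: 21 present; quorum is 15. Satisfied.
Vote: the appointment of the independent auditor requires a majority of the votes cast (21). A majority of 21 is 11, so 11 affirmative votes are needed; 10 voted in favor. Not satisfied.

Invalid — vote requirement not satisfied.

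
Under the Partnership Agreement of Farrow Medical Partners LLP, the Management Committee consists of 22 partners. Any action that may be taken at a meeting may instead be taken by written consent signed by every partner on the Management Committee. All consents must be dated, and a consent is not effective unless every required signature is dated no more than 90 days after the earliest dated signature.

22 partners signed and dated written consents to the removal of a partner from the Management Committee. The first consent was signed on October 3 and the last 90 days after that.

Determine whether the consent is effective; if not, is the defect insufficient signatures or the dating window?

Effective — both the signature and dating-window requirements are satisfied.

Signatures required: all of 22 — unanimous means all 22, so 22 needed; 22 signed. Sufficient.
Dating window: the latest signature is 90 days after the earliest; the limit is 90 days. Within the window.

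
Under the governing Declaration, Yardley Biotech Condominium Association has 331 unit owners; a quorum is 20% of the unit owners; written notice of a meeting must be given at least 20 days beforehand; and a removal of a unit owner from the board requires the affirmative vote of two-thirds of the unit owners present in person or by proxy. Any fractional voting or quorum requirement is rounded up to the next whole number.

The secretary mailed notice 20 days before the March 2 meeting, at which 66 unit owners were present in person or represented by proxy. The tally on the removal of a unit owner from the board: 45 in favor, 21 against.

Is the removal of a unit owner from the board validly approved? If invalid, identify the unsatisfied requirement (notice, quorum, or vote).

Notice: 20 days given; 20 required. Satisfied.
Quorum: 20% of 331 = 66.20, rounded up to 67; 66 present. Not satisfied.
Vote: requires two-thirds of those present (66); 2/3 of 66 = 44, so 44 needed; 45 in favor. Satisfied.

Invalid — quorum requirement not satisfied.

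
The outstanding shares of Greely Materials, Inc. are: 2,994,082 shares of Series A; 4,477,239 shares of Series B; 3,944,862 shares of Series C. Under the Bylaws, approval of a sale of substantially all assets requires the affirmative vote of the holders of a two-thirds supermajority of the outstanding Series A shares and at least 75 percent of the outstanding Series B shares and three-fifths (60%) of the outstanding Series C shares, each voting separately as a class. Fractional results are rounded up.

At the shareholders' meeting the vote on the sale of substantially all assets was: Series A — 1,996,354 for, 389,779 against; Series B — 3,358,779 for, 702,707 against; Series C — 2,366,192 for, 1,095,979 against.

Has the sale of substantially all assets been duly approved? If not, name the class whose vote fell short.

Not approved — the Series C shares did not give the required vote.

Series A: 2/3 of 2994082 = 1996054.67, rounded up to 1996055; 1,996,055 required, 1,996,354 in favor — approved.
Series B: 3/4 of 4477239 = 3357929.25, rounded up to 3357930; 3,357,930 required, 3,358,779 in favor — approved.
Series C: 3/5 of 3944862 = 2366917.20, rounded up to 2366918; 2,366,918 required, 2,366,192 in favor — not approved.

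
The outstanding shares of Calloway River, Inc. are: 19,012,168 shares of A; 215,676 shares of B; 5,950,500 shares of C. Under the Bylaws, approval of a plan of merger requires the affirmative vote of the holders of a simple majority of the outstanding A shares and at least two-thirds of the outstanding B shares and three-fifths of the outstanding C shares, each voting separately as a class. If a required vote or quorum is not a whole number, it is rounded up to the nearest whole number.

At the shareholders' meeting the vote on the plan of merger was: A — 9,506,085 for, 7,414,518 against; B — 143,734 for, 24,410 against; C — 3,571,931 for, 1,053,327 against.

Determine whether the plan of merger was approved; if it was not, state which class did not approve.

A: a majority of 19012168 is 9506085; 9,506,085 required, 9,506,085 in favor — approved.
B: 2/3 of 215676 = 143784; 143,784 required, 143,734 in favor — not approved.
C: 3/5 of 5950500 = 3570300; 3,570,300 required, 3,571,931 in favor — approved.

Not approved — the B shares did not give the required vote.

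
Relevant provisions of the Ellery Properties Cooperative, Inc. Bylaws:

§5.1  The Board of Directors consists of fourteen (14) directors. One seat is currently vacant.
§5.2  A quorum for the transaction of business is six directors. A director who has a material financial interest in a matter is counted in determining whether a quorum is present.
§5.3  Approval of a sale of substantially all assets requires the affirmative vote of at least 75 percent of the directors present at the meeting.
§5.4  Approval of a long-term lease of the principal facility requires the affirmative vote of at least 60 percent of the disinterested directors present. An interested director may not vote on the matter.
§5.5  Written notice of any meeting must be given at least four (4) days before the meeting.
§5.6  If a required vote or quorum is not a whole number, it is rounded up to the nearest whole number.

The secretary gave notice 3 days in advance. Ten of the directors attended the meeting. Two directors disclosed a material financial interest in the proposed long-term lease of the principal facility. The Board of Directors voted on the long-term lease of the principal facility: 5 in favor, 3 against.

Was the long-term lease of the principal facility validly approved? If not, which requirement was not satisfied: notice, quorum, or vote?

Notice: 3 days given; 4 required (3 < 4). Not satisfied.
Quorum: 10 present (interested directors count toward quorum); quorum is 6. Satisfied.
Vote: the long-term lease of the principal facility requires three-fifths of the disinterested directors present (10 − 2 = 8). 3/5 of 8 = 4.80, rounded up to 5, so 5 affirmative votes are needed; 5 voted in favor. Satisfied.

Invalid — notice requirement not satisfied.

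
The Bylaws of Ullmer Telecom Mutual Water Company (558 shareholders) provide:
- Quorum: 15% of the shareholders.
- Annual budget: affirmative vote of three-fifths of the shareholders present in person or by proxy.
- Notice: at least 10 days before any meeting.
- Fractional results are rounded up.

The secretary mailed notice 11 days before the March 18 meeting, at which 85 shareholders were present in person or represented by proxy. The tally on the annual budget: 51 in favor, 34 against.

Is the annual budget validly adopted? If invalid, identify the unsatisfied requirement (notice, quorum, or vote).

Valid — all requirements satisfied.

Notice: 11 days given; 10 required. Satisfied.
Quorum: 15% of 558 = 83.70, rounded up to 84; 85 present. Satisfied.
Vote: requires three-fifths of those present (85); 3/5 of 85 = 51, so 51 needed; 51 in favor. Satisfied.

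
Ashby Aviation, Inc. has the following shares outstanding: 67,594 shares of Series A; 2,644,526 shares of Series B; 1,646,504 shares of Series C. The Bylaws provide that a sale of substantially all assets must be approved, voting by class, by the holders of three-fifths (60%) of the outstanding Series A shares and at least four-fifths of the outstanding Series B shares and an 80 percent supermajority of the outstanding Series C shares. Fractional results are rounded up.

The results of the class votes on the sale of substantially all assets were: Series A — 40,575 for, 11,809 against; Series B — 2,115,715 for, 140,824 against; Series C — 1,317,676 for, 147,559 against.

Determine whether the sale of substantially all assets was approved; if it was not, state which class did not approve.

Series A: 3/5 of 67594 = 40556.40, rounded up to 40557; 40,557 required, 40,575 in favor — approved.
Series B: 4/5 of 2644526 = 2115620.80, rounded up to 2115621; 2,115,621 required, 2,115,715 in favor — approved.
Series C: 4/5 of 1646504 = 1317203.20, rounded up to 1317204; 1,317,204 required, 1,317,676 in favor — approved.

Approved — every class gave the required vote.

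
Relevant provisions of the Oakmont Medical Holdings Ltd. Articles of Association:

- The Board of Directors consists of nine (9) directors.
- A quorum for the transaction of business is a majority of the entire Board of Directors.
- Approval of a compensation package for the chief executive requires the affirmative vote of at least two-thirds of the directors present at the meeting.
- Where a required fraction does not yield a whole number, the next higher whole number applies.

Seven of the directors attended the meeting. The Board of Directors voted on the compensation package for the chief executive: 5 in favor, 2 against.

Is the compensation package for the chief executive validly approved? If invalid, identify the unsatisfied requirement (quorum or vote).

Valid — all requirements satisfied.

Quorum: 7 present; quorum is 5. Satisfied.
Vote: the compensation package for the chief executive requires two-thirds of the directors present (7). 2/3 of 7 = 4.67, rounded up to 5, so 5 affirmative votes are needed; 5 voted in favor. Satisfied.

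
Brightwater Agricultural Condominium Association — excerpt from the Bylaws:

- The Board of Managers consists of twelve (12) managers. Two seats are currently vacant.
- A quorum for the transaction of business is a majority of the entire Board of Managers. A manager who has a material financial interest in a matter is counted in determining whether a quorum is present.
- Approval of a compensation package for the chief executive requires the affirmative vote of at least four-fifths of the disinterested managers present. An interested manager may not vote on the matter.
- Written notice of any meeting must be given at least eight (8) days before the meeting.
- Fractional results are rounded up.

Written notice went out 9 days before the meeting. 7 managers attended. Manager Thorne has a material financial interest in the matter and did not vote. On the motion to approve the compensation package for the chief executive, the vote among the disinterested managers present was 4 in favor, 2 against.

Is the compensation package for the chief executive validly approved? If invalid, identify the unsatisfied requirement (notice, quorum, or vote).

Invalid — vote requirement not satisfied.

Notice: 9 days given; 8 required (9 ≥ 8). Satisfied.
Quorum: 7 present (interested managers count toward quorum); quorum is 7. Satisfied.
Vote: the compensation package for the chief executive requires four-fifths of the disinterested managers present (7 − 1 = 6). 4/5 of 6 = 4.80, rounded up to 5, so 5 affirmative votes are needed; 4 voted in favor. Not satisfied.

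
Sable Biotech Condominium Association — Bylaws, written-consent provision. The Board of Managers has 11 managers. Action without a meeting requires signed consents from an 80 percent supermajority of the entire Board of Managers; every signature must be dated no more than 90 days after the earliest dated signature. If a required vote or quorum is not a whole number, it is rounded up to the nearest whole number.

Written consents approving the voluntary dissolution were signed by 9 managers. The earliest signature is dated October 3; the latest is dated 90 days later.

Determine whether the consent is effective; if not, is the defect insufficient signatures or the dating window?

Signatures required: an 80 percent supermajority of 11 — 4/5 of 11 = 8.80, rounded up to 9, so 9 needed; 9 signed. Sufficient.
Dating window: the latest signature is 90 days after the earliest; the limit is 90 days. Within the window.

Effective — both the signature and dating-window requirements are satisfied.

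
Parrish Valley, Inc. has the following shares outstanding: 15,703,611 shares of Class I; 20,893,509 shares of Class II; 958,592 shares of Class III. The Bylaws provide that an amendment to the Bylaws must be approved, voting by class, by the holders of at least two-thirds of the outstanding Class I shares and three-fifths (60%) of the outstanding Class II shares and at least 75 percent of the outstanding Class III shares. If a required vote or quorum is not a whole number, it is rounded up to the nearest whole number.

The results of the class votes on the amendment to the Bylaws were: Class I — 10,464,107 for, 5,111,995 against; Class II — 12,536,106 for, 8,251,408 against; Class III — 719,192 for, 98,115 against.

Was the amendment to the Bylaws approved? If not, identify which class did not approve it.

Class I: 2/3 of 15703611 = 10469074; 10,469,074 required, 10,464,107 in favor — not approved.
Class II: 3/5 of 20893509 = 12536105.40, rounded up to 12536106; 12,536,106 required, 12,536,106 in favor — approved.
Class III: 3/4 of 958592 = 718944; 718,944 required, 719,192 in favor — approved.

Not approved — the Class I shares did not give the required vote.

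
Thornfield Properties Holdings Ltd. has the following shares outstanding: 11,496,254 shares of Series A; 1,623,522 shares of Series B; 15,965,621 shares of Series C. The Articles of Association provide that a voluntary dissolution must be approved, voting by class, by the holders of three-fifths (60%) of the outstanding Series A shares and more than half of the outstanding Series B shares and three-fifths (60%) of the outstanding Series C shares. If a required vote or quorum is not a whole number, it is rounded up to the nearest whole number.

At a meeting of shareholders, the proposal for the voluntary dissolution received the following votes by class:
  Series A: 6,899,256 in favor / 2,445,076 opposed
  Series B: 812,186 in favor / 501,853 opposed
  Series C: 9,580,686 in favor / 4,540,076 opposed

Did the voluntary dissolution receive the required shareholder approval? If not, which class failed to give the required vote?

Series A: 3/5 of 11496254 = 6897752.40, rounded up to 6897753; 6,897,753 required, 6,899,256 in favor — approved.
Series B: a majority of 1623522 is 811762; 811,762 required, 812,186 in favor — approved.
Series C: 3/5 of 15965621 = 9579372.60, rounded up to 9579373; 9,579,373 required, 9,580,686 in favor — approved.

Approved — every class gave the required vote.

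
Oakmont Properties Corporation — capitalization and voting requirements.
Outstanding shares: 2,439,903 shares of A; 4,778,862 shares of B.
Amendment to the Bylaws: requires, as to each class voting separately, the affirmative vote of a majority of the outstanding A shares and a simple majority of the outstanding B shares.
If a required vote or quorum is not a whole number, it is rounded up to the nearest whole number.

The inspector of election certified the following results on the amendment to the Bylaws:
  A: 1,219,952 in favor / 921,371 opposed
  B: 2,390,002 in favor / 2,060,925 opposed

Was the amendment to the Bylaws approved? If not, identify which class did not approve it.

A: a majority of 2439903 is 1219952; 1,219,952 required, 1,219,952 in favor — approved.
B: a majority of 4778862 is 2389432; 2,389,432 required, 2,390,002 in favor — approved.

Approved — every class gave the required vote.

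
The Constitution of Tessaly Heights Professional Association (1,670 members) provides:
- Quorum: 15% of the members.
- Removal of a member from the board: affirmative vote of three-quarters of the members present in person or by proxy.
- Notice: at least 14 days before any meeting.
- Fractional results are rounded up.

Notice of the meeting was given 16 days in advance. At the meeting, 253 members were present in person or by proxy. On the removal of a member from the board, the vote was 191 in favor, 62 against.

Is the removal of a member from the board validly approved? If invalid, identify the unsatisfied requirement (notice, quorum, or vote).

Notice: 16 days given; 14 required. Satisfied.
Quorum: 15% of 1,670 = 250.50, rounded up to 251; 253 present. Satisfied.
Vote: requires three-fourths of those present (253); 3/4 of 253 = 189.75, rounded up to 190, so 190 needed; 191 in favor. Satisfied.

Valid — all requirements satisfied.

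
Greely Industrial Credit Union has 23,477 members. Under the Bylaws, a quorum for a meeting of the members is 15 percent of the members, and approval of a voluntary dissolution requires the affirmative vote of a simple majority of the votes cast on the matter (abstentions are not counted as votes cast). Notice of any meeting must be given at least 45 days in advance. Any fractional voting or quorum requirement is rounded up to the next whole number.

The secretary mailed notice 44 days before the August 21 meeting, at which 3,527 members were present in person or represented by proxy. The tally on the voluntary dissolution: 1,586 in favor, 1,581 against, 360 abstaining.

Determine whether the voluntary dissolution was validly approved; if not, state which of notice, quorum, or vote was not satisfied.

Notice: 44 days given; 45 required. Not satisfied.
Quorum: 15% of 23,477 = 3,521.55, rounded up to 3,522; 3,527 present. Satisfied.
Vote: requires a majority of the votes cast (3,527 − 360 abstaining = 3,167); a majority of 3167 is 1584, so 1,584 needed; 1,586 in favor. Satisfied.

Invalid — notice requirement not satisfied.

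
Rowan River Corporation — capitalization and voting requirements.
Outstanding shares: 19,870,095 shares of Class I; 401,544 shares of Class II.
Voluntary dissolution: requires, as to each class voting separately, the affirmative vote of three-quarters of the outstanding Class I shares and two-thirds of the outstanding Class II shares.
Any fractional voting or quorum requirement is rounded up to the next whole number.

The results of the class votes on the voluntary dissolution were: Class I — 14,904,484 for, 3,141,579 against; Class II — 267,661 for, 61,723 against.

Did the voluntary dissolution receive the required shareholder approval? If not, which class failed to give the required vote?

Class I: 3/4 of 19870095 = 14902571.25, rounded up to 14902572; 14,902,572 required, 14,904,484 in favor — approved.
Class II: 2/3 of 401544 = 267696; 267,696 required, 267,661 in favor — not approved.

Not approved — the Class II shares did not give the required vote.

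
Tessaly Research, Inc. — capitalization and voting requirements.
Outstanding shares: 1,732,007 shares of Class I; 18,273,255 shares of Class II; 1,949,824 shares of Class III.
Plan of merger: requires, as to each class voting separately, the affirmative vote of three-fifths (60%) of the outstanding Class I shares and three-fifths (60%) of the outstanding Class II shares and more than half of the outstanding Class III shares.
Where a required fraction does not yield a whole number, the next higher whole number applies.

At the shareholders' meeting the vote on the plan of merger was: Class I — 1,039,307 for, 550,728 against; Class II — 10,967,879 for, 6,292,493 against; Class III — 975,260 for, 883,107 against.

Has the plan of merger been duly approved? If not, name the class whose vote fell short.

Approved — every class gave the required vote.

Class I: 3/5 of 1732007 = 1039204.20, rounded up to 1039205; 1,039,205 required, 1,039,307 in favor — approved.
Class II: 3/5 of 18273255 = 10963953; 10,963,953 required, 10,967,879 in favor — approved.
Class III: a majority of 1949824 is 974913; 974,913 required, 975,260 in favor — approved.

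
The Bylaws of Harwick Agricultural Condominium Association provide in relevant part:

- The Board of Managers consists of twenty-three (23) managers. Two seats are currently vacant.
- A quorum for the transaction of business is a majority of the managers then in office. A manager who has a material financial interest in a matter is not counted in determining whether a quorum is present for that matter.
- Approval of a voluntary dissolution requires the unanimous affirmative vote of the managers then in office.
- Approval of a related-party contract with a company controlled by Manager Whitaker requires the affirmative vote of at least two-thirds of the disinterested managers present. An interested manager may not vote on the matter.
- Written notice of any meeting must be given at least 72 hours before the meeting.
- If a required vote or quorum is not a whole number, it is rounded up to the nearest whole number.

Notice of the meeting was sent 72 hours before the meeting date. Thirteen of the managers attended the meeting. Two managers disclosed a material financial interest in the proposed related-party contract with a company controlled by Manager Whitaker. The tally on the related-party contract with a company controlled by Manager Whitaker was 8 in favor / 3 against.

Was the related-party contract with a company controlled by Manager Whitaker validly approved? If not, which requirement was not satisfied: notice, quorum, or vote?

Notice: 72 hours given; 72 required (72 ≥ 72). Satisfied.
Quorum: 13 present, but the 2 interested managers do not count, leaving 11. Quorum is 11. Satisfied.
Vote: the related-party contract with a company controlled by Manager Whitaker requires two-thirds of the disinterested managers present (13 − 2 = 11). 2/3 of 11 = 7.33, rounded up to 8, so 8 affirmative votes are needed; 8 voted in favor. Satisfied.

Valid — all requirements satisfied.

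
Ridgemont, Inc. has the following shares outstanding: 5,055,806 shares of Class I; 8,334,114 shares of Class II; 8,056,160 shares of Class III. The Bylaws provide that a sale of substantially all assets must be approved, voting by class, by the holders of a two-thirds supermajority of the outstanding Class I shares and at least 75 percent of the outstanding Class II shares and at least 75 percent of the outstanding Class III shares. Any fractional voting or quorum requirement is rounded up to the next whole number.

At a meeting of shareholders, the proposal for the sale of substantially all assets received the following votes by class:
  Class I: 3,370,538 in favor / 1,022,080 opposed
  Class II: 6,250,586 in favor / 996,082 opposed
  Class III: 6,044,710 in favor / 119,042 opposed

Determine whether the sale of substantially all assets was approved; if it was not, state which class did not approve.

Approved — every class gave the required vote.

Class I: 2/3 of 5055806 = 3370537.33, rounded up to 3370538; 3,370,538 required, 3,370,538 in favor — approved.
Class II: 3/4 of 8334114 = 6250585.50, rounded up to 6250586; 6,250,586 required, 6,250,586 in favor — approved.
Class III: 3/4 of 8056160 = 6042120; 6,042,120 required, 6,044,710 in favor — approved.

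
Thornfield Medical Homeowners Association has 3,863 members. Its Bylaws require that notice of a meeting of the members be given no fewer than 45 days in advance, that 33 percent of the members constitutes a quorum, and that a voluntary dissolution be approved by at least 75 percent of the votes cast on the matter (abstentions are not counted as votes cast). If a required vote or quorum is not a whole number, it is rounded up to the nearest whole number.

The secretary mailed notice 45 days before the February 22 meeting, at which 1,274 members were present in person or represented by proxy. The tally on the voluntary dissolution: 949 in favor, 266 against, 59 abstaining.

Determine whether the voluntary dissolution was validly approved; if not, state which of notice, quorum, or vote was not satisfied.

Notice: 45 days given; 45 required. Satisfied.
Quorum: 33% of 3,863 = 1,274.79, rounded up to 1,275; 1,274 present. Not satisfied.
Vote: requires three-fourths of the votes cast (1,274 − 59 abstaining = 1,215); 3/4 of 1215 = 911.25, rounded up to 912, so 912 needed; 949 in favor. Satisfied.

Invalid — quorum requirement not satisfied.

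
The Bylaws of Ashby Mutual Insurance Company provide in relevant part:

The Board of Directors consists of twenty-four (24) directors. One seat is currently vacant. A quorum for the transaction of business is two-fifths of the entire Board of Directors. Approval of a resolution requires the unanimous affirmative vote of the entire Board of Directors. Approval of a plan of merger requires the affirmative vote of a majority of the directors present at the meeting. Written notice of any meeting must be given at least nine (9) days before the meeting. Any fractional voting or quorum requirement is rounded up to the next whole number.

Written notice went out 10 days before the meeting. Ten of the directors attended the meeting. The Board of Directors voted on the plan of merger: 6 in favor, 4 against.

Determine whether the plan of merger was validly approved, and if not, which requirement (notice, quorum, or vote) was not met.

Valid — all requirements satisfied.

Notice: 10 days given; 9 required (10 ≥ 9). Satisfied.
Quorum: 10 present; quorum is 10. Satisfied.
Vote: the plan of merger requires a majority of the directors present (10). A majority of 10 is 6, so 6 affirmative votes are needed; 6 voted in favor. Satisfied.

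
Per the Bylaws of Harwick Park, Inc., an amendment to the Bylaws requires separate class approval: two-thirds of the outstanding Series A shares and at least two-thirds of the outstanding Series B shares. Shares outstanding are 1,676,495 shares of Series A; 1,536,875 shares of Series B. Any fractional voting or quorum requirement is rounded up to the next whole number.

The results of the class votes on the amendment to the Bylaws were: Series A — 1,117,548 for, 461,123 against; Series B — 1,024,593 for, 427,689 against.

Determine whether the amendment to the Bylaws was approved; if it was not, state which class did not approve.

Series A: 2/3 of 1676495 = 1117663.33, rounded up to 1117664; 1,117,664 required, 1,117,548 in favor — not approved.
Series B: 2/3 of 1536875 = 1024583.33, rounded up to 1024584; 1,024,584 required, 1,024,593 in favor — approved.

Not approved — the Series A shares did not give the required vote.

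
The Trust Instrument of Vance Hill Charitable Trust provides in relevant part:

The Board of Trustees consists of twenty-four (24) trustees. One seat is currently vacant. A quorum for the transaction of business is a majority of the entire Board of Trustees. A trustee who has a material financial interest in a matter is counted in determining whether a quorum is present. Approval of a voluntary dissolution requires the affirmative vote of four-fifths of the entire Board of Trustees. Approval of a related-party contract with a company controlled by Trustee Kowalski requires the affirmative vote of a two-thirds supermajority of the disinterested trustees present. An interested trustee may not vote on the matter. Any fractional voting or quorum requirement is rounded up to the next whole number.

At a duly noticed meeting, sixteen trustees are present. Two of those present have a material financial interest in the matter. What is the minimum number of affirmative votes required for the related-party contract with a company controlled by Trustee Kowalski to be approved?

10

The related-party contract with a company controlled by Trustee Kowalski requires two-thirds of the disinterested trustees present (16 − 2 = 14).
2/3 of 14 = 9.33, rounded up to 10.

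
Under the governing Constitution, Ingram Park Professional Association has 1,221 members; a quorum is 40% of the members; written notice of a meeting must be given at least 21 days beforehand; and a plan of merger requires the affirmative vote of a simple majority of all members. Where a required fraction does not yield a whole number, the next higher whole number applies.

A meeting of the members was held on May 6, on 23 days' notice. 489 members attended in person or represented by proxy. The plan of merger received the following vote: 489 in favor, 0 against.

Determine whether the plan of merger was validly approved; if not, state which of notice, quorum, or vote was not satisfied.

Invalid — vote requirement not satisfied.

Notice: 23 days given; 21 required. Satisfied.
Quorum: 40% of 1,221 = 488.40, rounded up to 489; 489 present. Satisfied.
Vote: requires a majority of all members (1,221); a majority of 1221 is 611, so 611 needed; 489 in favor. Not satisfied.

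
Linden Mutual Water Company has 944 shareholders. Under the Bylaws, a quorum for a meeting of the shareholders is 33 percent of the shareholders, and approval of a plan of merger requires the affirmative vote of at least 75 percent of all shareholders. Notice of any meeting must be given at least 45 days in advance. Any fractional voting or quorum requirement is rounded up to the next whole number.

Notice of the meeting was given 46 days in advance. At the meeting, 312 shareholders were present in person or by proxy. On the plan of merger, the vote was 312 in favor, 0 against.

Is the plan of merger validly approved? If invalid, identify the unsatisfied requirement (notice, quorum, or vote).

Notice: 46 days given; 45 required. Satisfied.
Quorum: 33% of 944 = 311.52, rounded up to 312; 312 present. Satisfied.
Vote: requires three-fourths of all shareholders (944); 3/4 of 944 = 708, so 708 needed; 312 in favor. Not satisfied.

Invalid — vote requirement not satisfied.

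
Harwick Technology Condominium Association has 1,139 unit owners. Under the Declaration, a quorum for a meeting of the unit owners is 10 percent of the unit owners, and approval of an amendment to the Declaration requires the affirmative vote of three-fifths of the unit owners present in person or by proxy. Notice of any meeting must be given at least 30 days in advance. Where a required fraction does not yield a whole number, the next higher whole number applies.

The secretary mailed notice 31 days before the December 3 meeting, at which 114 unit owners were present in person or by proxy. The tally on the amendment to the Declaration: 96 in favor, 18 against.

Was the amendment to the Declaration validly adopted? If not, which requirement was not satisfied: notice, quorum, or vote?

Valid — all requirements satisfied.

Notice: 31 days given; 30 required. Satisfied.
Quorum: 10% of 1,139 = 113.90, rounded up to 114; 114 present. Satisfied.
Vote: requires three-fifths of those present (114); 3/5 of 114 = 68.40, rounded up to 69, so 69 needed; 96 in favor. Satisfied.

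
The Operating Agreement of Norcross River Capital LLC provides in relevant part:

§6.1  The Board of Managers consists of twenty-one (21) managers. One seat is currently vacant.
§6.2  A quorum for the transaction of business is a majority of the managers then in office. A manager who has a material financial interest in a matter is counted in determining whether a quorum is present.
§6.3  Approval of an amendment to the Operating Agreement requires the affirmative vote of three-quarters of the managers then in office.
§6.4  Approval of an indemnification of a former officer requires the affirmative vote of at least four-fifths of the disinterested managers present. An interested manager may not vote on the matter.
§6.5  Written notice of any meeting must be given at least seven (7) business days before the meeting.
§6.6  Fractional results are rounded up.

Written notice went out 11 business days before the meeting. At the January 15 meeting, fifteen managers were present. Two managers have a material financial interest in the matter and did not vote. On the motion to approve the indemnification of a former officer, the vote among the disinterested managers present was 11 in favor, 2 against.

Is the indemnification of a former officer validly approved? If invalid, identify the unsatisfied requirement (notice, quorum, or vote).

Notice: 11 business days given; 7 required (11 ≥ 7). Satisfied.
Quorum: 15 present (interested managers count toward quorum); quorum is 11. Satisfied.
Vote: the indemnification of a former officer requires four-fifths of the disinterested managers present (15 − 2 = 13). 4/5 of 13 = 10.40, rounded up to 11, so 11 affirmative votes are needed; 11 voted in favor. Satisfied.

Valid — all requirements satisfied.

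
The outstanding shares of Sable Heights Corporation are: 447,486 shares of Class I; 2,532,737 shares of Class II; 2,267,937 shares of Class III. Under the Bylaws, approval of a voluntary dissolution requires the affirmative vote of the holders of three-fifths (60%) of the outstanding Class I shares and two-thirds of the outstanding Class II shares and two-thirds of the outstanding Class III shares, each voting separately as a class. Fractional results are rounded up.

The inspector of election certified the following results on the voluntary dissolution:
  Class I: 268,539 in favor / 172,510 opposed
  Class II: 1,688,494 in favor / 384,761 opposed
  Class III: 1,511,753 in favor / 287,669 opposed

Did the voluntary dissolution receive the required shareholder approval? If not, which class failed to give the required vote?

Class I: 3/5 of 447486 = 268491.60, rounded up to 268492; 268,492 required, 268,539 in favor — approved.
Class II: 2/3 of 2532737 = 1688491.33, rounded up to 1688492; 1,688,492 required, 1,688,494 in favor — approved.
Class III: 2/3 of 2267937 = 1511958; 1,511,958 required, 1,511,753 in favor — not approved.

Not approved — the Class III shares did not give the required vote.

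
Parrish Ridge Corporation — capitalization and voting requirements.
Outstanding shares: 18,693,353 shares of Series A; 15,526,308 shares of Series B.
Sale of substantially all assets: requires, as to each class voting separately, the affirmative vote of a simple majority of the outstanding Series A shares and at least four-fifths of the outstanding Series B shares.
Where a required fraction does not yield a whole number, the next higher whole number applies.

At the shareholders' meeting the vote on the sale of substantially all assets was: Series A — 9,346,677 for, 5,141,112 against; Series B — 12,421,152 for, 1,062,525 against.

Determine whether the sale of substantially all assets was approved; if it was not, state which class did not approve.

Series A: a majority of 18693353 is 9346677; 9,346,677 required, 9,346,677 in favor — approved.
Series B: 4/5 of 15526308 = 12421046.40, rounded up to 12421047; 12,421,047 required, 12,421,152 in favor — approved.

Approved — every class gave the required vote.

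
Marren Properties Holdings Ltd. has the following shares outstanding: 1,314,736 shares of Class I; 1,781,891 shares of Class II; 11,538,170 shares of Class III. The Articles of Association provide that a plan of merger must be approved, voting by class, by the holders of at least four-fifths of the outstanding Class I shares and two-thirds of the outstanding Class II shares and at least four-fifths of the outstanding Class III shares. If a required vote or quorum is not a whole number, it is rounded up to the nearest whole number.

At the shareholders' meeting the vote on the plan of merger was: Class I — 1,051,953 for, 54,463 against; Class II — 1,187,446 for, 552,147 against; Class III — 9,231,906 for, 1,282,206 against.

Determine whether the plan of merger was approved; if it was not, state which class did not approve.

Not approved — the Class II shares did not give the required vote.

Class I: 4/5 of 1314736 = 1051788.80, rounded up to 1051789; 1,051,789 required, 1,051,953 in favor — approved.
Class II: 2/3 of 1781891 = 1187927.33, rounded up to 1187928; 1,187,928 required, 1,187,446 in favor — not approved.
Class III: 4/5 of 11538170 = 9230536; 9,230,536 required, 9,231,906 in favor — approved.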